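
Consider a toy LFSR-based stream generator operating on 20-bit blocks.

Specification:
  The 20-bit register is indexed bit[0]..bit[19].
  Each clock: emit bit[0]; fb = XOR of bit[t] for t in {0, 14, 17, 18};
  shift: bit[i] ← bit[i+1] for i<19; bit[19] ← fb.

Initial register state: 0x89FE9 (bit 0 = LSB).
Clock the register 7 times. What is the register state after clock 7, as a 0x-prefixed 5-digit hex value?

reg_0 = 0x89FE9
clock 1: out=1, reg = 0xC4FF4
clock 2: out=0, reg = 0x627FA
clock 3: out=0, reg = 0x313FD
clock 4: out=1, reg = 0x189FE
clock 5: out=0, reg = 0x0C4FF
clock 6: out=1, reg = 0x0627F
clock 7: out=1, reg = 0x0313F

0x0313F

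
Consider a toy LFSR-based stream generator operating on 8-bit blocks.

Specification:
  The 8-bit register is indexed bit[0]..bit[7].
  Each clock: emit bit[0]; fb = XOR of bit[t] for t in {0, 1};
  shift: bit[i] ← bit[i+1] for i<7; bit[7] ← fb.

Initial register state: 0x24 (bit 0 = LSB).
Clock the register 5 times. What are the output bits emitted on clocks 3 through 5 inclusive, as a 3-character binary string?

reg_0 = 0x24
clock 1: out=0, reg = 0x12
clock 2: out=0, reg = 0x89
clock 3: out=1, reg = 0xC4
clock 4: out=0, reg = 0x62
clock 5: out=0, reg = 0xB1

100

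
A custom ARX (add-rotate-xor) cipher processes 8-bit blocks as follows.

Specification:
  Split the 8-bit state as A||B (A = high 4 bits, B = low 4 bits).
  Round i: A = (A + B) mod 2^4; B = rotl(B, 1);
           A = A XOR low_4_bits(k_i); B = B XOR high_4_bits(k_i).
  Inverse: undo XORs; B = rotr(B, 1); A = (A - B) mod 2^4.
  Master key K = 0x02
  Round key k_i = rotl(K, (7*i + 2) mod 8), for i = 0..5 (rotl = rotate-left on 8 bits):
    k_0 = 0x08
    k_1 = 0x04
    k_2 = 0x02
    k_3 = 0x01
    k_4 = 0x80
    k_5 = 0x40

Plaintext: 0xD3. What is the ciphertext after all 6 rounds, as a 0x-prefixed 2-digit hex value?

0xD9

s_0 = plaintext = 0xD3
s_1 = Round(s_0, k_0) = 0x86
s_2 = Round(s_1, k_1) = 0xAC
s_3 = Round(s_2, k_2) = 0x49
s_4 = Round(s_3, k_3) = 0xC3
s_5 = Round(s_4, k_4) = 0xFE
s_6 = Round(s_5, k_5) = 0xD9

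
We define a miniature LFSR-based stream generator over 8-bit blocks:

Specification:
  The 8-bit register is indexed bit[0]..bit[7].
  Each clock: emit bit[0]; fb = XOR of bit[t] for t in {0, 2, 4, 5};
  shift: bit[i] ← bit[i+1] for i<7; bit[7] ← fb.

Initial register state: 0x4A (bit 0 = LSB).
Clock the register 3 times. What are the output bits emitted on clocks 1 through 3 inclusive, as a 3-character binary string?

reg_0 = 0x4A
clock 1: out=0, reg = 0x25
clock 2: out=1, reg = 0x92
clock 3: out=0, reg = 0xC9

010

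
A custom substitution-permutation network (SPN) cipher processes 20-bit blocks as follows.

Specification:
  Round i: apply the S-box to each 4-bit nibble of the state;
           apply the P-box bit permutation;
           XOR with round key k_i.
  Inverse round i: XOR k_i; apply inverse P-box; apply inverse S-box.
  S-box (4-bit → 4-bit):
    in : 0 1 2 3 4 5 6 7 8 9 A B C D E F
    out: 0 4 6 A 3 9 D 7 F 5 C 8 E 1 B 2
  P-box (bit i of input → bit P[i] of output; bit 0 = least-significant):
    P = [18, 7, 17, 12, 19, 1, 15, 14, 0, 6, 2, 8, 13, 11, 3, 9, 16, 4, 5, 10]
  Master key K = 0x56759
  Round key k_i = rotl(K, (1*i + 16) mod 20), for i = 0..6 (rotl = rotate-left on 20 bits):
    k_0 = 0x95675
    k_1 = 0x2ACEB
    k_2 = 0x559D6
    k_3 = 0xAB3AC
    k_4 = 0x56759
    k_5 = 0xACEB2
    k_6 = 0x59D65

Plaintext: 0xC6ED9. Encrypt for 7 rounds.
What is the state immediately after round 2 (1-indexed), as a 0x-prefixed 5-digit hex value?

s_0 = plaintext = 0xC6ED9
s_1 = Round(s_0, k_0) = 0x7710C
s_2 = Round(s_1, k_1) = 0x19457
s_3 = Round(s_2, k_2) = 0xB393F
s_4 = Round(s_3, k_3) = 0xAFD2B
s_5 = Round(s_4, k_4) = 0x5FB7A
s_6 = Round(s_5, k_5) = 0x153B0
s_7 = Round(s_6, k_6) = 0x5FE05

0x19457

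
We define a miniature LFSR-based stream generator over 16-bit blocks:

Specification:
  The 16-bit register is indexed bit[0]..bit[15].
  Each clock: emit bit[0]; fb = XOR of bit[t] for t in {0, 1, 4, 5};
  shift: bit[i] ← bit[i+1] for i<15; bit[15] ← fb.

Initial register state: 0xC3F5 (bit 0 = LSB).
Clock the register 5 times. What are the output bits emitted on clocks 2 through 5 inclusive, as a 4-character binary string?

0101

reg_0 = 0xC3F5
clock 1: out=1, reg = 0xE1FA
clock 2: out=0, reg = 0xF0FD
clock 3: out=1, reg = 0xF87E
clock 4: out=0, reg = 0xFC3F
clock 5: out=1, reg = 0x7E1F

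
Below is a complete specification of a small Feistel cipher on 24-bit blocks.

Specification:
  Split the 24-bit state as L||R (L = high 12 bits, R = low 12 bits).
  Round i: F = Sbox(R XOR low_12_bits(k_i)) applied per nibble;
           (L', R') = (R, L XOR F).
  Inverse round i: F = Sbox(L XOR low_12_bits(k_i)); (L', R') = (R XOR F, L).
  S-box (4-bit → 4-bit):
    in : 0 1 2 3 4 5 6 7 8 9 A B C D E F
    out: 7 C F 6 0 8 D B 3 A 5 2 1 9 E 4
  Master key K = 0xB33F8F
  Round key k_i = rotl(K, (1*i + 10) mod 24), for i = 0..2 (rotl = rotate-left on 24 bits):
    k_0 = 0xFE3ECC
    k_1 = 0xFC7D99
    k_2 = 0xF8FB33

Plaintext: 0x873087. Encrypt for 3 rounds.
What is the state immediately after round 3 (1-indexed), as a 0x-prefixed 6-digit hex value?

0x264CFA

s_0 = plaintext = 0x873087
s_1 = Round(s_0, k_0) = 0x087671
s_2 = Round(s_1, k_1) = 0x671264
s_3 = Round(s_2, k_2) = 0x264CFA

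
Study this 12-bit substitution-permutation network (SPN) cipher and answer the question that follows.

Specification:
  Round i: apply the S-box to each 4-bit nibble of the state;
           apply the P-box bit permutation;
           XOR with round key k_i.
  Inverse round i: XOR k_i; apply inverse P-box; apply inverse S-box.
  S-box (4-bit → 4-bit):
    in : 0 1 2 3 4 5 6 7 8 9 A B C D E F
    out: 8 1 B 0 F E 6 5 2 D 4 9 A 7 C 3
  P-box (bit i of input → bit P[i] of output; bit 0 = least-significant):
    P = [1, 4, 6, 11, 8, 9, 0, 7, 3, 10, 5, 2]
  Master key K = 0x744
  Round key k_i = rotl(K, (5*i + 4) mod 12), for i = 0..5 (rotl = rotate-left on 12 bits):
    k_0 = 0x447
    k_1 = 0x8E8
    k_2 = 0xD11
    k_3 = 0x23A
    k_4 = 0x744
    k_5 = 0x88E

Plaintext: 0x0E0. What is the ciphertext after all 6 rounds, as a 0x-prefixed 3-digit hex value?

s_0 = plaintext = 0x0E0
s_1 = Round(s_0, k_0) = 0xCC2
s_2 = Round(s_1, k_1) = 0x67E
s_3 = Round(s_2, k_2) = 0x070
s_4 = Round(s_3, k_3) = 0xB3F
s_5 = Round(s_4, k_4) = 0x75A
s_6 = Round(s_5, k_5) = 0xA67

0xA67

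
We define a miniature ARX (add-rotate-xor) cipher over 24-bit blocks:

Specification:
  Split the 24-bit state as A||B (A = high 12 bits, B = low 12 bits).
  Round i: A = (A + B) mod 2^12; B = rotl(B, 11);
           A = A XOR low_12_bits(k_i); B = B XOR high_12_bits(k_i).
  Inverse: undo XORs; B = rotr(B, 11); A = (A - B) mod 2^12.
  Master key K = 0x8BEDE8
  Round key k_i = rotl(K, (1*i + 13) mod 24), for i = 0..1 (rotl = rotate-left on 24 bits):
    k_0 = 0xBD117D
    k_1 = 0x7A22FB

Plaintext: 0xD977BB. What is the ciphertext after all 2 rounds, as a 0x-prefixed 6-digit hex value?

s_0 = plaintext = 0xD977BB
s_1 = Round(s_0, k_0) = 0x42F00C
s_2 = Round(s_1, k_1) = 0x6C07A4

0x6C07A4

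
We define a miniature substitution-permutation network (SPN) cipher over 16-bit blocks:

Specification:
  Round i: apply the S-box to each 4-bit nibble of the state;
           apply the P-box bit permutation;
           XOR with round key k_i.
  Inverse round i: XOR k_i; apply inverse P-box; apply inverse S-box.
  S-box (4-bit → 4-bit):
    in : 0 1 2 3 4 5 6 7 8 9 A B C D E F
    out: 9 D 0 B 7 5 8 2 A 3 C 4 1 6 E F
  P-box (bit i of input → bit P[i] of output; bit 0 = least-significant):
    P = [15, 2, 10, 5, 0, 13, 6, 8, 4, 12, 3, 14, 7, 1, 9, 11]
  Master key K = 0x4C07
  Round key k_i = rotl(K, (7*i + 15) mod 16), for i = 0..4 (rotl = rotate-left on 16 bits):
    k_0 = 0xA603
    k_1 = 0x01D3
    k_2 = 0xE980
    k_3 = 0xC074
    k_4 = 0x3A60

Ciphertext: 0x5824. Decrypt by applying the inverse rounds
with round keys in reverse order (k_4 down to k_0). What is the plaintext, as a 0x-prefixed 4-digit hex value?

s_0 = ciphertext = 0x5824
s_1 = InvRound(s_0, k_4) = 0xB6D7
s_2 = InvRound(s_1, k_3) = 0x489A
s_3 = InvRound(s_2, k_2) = 0x758C
s_4 = InvRound(s_3, k_1) = 0x7F4D
s_5 = InvRound(s_4, k_0) = 0x8EA9

0x8EA9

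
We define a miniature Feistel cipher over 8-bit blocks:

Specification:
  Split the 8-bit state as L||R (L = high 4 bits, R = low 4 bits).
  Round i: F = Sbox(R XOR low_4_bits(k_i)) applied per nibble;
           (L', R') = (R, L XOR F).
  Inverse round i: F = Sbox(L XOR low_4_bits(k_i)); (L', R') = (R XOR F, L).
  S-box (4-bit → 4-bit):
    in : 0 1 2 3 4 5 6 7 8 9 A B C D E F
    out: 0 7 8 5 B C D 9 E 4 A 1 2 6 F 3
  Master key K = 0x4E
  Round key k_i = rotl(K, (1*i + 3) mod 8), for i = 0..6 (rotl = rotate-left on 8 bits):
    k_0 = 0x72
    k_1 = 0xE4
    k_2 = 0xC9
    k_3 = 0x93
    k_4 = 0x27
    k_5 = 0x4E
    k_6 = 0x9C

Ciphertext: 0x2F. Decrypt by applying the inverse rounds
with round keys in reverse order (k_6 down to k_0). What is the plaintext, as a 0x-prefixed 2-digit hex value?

s_0 = ciphertext = 0x2F
s_1 = InvRound(s_0, k_6) = 0x02
s_2 = InvRound(s_1, k_5) = 0xD0
s_3 = InvRound(s_2, k_4) = 0xAD
s_4 = InvRound(s_3, k_3) = 0x9A
s_5 = InvRound(s_4, k_2) = 0xA9
s_6 = InvRound(s_5, k_1) = 0x6A
s_7 = InvRound(s_6, k_0) = 0x16

0x16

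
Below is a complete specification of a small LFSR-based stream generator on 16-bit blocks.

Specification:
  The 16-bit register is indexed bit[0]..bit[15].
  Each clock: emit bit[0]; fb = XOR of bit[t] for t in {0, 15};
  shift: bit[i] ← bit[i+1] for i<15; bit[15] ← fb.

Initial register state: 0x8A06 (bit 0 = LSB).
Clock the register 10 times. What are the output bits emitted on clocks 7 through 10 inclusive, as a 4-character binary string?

reg_0 = 0x8A06
clock 1: out=0, reg = 0xC503
clock 2: out=1, reg = 0x6281
clock 3: out=1, reg = 0xB140
clock 4: out=0, reg = 0xD8A0
clock 5: out=0, reg = 0xEC50
clock 6: out=0, reg = 0xF628
clock 7: out=0, reg = 0xFB14
clock 8: out=0, reg = 0xFD8A
clock 9: out=0, reg = 0xFEC5
clock 10: out=1, reg = 0x7F62

0001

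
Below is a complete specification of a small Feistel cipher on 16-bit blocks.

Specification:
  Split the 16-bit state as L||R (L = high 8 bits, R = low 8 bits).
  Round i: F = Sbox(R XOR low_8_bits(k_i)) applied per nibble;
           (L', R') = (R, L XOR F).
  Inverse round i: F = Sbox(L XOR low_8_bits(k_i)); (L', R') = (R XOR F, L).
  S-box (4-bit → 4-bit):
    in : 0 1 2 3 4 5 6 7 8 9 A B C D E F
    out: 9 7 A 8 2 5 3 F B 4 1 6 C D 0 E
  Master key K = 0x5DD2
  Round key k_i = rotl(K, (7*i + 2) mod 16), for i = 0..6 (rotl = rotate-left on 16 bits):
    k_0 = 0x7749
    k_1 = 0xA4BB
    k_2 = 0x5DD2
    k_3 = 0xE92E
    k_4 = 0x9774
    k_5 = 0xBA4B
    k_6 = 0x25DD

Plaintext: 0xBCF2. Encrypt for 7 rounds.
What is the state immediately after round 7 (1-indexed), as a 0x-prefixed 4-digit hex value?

s_0 = plaintext = 0xBCF2
s_1 = Round(s_0, k_0) = 0xF2DA
s_2 = Round(s_1, k_1) = 0xDAC5
s_3 = Round(s_2, k_2) = 0xC5A5
s_4 = Round(s_3, k_3) = 0xA573
s_5 = Round(s_4, k_4) = 0x733A
s_6 = Round(s_5, k_5) = 0x3A84
s_7 = Round(s_6, k_6) = 0x846E

0x846E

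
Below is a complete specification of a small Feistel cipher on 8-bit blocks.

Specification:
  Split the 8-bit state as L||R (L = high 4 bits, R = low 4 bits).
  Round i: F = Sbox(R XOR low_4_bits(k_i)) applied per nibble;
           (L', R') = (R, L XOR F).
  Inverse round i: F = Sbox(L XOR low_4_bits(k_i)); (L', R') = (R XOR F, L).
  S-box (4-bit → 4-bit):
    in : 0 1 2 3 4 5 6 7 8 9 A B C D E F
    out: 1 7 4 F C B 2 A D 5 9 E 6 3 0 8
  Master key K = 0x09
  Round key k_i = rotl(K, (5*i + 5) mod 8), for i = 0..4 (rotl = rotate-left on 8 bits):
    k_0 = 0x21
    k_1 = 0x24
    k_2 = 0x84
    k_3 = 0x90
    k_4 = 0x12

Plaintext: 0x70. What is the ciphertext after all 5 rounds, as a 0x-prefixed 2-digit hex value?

0xFE

s_0 = plaintext = 0x70
s_1 = Round(s_0, k_0) = 0x00
s_2 = Round(s_1, k_1) = 0x0C
s_3 = Round(s_2, k_2) = 0xCD
s_4 = Round(s_3, k_3) = 0xDF
s_5 = Round(s_4, k_4) = 0xFE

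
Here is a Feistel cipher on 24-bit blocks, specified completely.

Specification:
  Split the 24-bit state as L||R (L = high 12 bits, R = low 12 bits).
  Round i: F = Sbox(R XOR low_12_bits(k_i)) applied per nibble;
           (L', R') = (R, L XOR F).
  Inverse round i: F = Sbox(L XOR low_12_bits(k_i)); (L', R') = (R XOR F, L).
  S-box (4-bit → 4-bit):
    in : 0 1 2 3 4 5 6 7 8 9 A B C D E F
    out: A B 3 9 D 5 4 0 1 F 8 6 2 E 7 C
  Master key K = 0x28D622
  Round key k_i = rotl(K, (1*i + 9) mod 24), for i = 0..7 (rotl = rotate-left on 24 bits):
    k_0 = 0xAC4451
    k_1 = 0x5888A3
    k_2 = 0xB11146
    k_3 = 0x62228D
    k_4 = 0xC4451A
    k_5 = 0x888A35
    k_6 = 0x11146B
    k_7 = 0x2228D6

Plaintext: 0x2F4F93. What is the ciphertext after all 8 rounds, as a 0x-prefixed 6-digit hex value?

0x5BA1B0

s_0 = plaintext = 0x2F4F93
s_1 = Round(s_0, k_0) = 0xF934D7
s_2 = Round(s_1, k_1) = 0x4D7D9E
s_3 = Round(s_2, k_2) = 0xD9E636
s_4 = Round(s_3, k_3) = 0x6360F8
s_5 = Round(s_4, k_4) = 0x0F8345
s_6 = Round(s_5, k_5) = 0x345FF2
s_7 = Round(s_6, k_6) = 0xFF25BA
s_8 = Round(s_7, k_7) = 0x5BA1B0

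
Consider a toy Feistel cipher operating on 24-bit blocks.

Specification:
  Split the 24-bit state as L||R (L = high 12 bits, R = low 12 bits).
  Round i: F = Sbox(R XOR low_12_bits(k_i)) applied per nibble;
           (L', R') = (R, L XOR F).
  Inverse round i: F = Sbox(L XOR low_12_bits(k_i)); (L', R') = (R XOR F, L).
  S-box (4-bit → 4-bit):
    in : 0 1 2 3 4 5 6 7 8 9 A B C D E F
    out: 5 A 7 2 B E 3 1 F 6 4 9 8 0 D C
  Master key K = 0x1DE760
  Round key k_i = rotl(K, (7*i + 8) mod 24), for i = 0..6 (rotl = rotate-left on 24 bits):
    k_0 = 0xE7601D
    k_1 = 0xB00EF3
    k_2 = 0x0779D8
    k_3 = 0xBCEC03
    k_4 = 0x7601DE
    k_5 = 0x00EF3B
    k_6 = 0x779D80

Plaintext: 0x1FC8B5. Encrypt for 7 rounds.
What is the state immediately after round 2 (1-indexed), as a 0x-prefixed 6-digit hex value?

0xEB3D00

s_0 = plaintext = 0x1FC8B5
s_1 = Round(s_0, k_0) = 0x8B5EB3
s_2 = Round(s_1, k_1) = 0xEB3D00
s_3 = Round(s_2, k_2) = 0xD005BC
s_4 = Round(s_3, k_3) = 0x5BCB9C
s_5 = Round(s_4, k_4) = 0xB9C10B
s_6 = Round(s_5, k_5) = 0x10B6B9
s_7 = Round(s_6, k_6) = 0x6B982D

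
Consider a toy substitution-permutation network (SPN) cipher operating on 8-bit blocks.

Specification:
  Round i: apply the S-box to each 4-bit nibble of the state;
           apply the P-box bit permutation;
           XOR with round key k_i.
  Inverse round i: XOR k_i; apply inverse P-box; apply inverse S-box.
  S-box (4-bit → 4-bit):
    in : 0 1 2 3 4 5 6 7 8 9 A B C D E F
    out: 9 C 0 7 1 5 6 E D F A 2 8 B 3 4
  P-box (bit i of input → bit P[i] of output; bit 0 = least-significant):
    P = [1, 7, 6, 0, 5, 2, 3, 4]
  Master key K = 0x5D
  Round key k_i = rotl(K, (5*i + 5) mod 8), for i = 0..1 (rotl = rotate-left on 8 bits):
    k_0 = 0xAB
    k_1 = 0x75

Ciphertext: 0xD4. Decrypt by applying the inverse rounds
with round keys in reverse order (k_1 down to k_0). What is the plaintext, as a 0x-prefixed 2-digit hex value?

s_0 = ciphertext = 0xD4
s_1 = InvRound(s_0, k_1) = 0x4A
s_2 = InvRound(s_1, k_0) = 0x47

0x47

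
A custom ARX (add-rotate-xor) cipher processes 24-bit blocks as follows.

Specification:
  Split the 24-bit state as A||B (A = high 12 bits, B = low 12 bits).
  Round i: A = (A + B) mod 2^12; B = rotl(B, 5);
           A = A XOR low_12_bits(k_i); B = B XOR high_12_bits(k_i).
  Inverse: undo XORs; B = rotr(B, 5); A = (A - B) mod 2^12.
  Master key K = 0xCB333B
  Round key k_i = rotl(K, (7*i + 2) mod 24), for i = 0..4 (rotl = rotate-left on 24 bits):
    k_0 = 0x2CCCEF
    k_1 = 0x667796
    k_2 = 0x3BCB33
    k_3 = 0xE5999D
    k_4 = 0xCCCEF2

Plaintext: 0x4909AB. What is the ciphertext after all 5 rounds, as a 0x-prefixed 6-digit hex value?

0x56EB5F

s_0 = plaintext = 0x4909AB
s_1 = Round(s_0, k_0) = 0x2D47BF
s_2 = Round(s_1, k_1) = 0xD05188
s_3 = Round(s_2, k_2) = 0x5BE2BF
s_4 = Round(s_3, k_3) = 0x1E09BC
s_5 = Round(s_4, k_4) = 0x56EB5F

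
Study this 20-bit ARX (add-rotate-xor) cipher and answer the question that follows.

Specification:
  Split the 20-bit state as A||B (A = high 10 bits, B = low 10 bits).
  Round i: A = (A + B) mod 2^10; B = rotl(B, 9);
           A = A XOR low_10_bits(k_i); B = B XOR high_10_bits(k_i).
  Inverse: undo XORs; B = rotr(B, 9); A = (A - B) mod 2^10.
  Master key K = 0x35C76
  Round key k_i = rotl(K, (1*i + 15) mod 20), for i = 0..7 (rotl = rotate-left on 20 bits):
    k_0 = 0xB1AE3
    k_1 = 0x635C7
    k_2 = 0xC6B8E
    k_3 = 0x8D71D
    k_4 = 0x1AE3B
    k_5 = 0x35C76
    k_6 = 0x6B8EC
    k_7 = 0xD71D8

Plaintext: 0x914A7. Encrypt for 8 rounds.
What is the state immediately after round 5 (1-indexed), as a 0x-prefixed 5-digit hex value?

s_0 = plaintext = 0x914A7
s_1 = Round(s_0, k_0) = 0x03C95
s_2 = Round(s_1, k_1) = 0x58FC7
s_3 = Round(s_2, k_2) = 0xA90F9
s_4 = Round(s_3, k_3) = 0x20049
s_5 = Round(s_4, k_4) = 0xBCA4F
s_6 = Round(s_5, k_5) = 0x4DFF0
s_7 = Round(s_6, k_6) = 0x72C56
s_8 = Round(s_7, k_7) = 0xFE777

0xBCA4F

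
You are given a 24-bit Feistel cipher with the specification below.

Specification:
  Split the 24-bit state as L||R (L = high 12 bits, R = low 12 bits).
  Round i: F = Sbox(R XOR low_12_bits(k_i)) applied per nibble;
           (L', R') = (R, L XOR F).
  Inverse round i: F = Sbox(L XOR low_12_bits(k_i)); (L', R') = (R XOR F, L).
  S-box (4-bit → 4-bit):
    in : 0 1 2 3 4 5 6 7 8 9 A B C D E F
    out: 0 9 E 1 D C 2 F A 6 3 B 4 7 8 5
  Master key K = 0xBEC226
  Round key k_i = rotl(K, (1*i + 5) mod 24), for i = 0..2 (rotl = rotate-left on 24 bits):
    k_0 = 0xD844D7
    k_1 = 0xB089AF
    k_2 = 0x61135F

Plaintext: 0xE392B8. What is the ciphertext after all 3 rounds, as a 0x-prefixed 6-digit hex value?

0xE09BDE

s_0 = plaintext = 0xE392B8
s_1 = Round(s_0, k_0) = 0x2B8C1C
s_2 = Round(s_1, k_1) = 0xC1CE09
s_3 = Round(s_2, k_2) = 0xE09BDE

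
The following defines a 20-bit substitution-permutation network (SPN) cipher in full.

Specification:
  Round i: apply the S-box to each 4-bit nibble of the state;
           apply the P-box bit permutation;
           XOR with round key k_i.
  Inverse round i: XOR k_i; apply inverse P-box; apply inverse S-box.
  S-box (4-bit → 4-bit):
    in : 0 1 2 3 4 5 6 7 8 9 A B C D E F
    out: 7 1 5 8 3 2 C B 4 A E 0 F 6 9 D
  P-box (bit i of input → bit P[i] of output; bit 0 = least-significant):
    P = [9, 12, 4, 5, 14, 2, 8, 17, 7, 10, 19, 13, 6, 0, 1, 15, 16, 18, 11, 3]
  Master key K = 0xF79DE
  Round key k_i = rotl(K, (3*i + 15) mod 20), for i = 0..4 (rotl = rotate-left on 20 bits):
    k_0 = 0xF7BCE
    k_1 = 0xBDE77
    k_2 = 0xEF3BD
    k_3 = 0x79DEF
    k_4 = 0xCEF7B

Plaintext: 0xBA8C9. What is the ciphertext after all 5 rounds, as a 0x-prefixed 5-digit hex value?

s_0 = plaintext = 0xBA8C9
s_1 = Round(s_0, k_0) = 0x5AAE9
s_2 = Round(s_1, k_1) = 0x52A54
s_3 = Round(s_2, k_2) = 0x2C5FB
s_4 = Round(s_3, k_3) = 0x450AC
s_5 = Round(s_4, k_4) = 0x3F8CE

0x3F8CE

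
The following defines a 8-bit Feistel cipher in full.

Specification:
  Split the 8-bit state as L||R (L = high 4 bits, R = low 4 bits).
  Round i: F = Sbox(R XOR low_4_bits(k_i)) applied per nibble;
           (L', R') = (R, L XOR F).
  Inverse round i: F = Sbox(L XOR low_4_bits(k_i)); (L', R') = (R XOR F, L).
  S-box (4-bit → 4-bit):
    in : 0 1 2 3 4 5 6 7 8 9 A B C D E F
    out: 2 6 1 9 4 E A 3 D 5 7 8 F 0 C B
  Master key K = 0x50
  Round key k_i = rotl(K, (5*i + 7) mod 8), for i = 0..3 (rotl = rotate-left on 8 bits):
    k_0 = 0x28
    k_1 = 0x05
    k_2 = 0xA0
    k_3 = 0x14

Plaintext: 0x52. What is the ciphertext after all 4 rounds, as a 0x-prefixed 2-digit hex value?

s_0 = plaintext = 0x52
s_1 = Round(s_0, k_0) = 0x22
s_2 = Round(s_1, k_1) = 0x21
s_3 = Round(s_2, k_2) = 0x14
s_4 = Round(s_3, k_3) = 0x43

0x43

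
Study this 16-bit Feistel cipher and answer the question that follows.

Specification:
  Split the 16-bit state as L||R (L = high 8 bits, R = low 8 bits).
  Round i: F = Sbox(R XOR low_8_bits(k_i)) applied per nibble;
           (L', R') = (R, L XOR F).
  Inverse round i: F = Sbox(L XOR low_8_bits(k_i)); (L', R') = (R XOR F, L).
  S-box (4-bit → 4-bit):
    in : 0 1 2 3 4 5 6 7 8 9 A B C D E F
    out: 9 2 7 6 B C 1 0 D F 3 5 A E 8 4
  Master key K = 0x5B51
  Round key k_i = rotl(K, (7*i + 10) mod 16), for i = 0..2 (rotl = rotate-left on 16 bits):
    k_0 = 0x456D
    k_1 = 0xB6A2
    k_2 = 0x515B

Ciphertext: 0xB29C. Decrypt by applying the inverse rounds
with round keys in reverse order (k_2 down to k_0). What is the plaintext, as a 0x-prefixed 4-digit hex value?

s_0 = ciphertext = 0xB29C
s_1 = InvRound(s_0, k_2) = 0x13B2
s_2 = InvRound(s_1, k_1) = 0xE013
s_3 = InvRound(s_2, k_0) = 0xCDE0

0xCDE0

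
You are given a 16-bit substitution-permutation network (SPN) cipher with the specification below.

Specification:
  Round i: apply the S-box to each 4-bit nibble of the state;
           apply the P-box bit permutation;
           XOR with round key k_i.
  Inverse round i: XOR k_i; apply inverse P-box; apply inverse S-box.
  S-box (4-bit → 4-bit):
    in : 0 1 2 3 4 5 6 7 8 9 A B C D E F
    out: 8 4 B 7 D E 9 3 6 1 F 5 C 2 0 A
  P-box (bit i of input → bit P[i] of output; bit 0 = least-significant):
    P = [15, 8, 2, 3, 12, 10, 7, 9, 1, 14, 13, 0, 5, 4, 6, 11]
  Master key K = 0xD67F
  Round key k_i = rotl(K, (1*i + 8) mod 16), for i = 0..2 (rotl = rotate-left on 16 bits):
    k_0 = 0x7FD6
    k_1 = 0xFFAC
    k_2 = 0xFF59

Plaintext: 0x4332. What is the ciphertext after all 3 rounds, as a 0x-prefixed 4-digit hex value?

s_0 = plaintext = 0x4332
s_1 = Round(s_0, k_0) = 0x823C
s_2 = Round(s_1, k_1) = 0xAB73
s_3 = Round(s_2, k_2) = 0x422F

0x422F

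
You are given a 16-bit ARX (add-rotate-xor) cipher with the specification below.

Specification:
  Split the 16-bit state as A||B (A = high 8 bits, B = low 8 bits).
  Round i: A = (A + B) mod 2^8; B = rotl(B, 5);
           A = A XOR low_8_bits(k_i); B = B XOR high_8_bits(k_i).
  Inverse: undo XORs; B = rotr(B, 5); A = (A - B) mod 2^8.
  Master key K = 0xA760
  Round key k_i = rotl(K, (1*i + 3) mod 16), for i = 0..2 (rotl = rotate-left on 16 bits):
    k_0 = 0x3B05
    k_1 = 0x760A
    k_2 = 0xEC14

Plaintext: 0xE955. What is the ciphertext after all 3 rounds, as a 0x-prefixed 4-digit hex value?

s_0 = plaintext = 0xE955
s_1 = Round(s_0, k_0) = 0x3B91
s_2 = Round(s_1, k_1) = 0xC644
s_3 = Round(s_2, k_2) = 0x1E64

0x1E64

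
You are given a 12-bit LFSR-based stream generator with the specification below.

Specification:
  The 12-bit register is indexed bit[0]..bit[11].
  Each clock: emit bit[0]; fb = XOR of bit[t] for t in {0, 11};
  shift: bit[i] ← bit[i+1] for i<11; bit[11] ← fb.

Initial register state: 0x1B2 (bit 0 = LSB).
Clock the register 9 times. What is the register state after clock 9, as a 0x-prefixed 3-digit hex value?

reg_0 = 0x1B2
clock 1: out=0, reg = 0x0D9
clock 2: out=1, reg = 0x86C
clock 3: out=0, reg = 0xC36
clock 4: out=0, reg = 0xE1B
clock 5: out=1, reg = 0x70D
clock 6: out=1, reg = 0xB86
clock 7: out=0, reg = 0xDC3
clock 8: out=1, reg = 0x6E1
clock 9: out=1, reg = 0xB70

0xB70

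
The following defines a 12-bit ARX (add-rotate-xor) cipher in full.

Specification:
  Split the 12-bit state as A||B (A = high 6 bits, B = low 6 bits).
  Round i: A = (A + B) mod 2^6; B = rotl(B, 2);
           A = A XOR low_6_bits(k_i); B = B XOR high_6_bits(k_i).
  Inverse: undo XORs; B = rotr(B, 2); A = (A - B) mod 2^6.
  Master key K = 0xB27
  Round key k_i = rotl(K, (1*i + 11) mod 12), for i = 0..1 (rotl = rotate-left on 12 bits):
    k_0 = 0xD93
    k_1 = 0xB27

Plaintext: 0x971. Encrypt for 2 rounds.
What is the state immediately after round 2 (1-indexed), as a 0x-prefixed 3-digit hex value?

s_0 = plaintext = 0x971
s_1 = Round(s_0, k_0) = 0x171
s_2 = Round(s_1, k_1) = 0x46B

0x46B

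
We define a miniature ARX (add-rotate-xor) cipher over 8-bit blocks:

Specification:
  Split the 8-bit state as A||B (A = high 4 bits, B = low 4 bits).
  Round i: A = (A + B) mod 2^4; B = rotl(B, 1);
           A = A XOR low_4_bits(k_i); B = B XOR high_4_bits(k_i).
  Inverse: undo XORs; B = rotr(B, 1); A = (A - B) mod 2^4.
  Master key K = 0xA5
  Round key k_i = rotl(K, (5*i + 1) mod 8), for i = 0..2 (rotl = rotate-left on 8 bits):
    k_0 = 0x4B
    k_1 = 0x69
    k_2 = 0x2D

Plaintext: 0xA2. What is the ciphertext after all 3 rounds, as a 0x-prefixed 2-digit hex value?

s_0 = plaintext = 0xA2
s_1 = Round(s_0, k_0) = 0x70
s_2 = Round(s_1, k_1) = 0xE6
s_3 = Round(s_2, k_2) = 0x9E

0x9E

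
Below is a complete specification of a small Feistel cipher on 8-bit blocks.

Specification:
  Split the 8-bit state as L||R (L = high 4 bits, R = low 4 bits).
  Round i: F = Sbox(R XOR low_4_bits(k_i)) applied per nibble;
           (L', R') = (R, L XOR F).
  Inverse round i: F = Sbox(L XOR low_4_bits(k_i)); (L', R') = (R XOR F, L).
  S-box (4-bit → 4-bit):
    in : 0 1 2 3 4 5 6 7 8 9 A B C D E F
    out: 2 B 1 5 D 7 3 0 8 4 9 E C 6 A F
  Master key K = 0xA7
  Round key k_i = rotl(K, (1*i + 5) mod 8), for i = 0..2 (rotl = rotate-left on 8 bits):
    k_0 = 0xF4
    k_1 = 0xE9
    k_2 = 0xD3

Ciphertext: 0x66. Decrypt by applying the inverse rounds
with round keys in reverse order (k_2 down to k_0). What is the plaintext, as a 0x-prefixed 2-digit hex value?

s_0 = ciphertext = 0x66
s_1 = InvRound(s_0, k_2) = 0x16
s_2 = InvRound(s_1, k_1) = 0xE1
s_3 = InvRound(s_2, k_0) = 0x8E

0x8E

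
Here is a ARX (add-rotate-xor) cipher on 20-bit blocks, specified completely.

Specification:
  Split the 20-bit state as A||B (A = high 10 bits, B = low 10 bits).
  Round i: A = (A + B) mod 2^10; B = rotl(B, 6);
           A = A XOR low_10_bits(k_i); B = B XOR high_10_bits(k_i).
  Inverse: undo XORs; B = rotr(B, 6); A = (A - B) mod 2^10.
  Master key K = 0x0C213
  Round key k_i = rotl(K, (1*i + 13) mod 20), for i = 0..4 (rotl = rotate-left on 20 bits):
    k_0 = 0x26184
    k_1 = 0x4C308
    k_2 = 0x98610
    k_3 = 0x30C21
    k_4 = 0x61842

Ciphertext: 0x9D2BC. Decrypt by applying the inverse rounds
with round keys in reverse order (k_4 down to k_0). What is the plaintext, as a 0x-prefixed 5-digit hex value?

s_0 = ciphertext = 0x9D2BC
s_1 = InvRound(s_0, k_4) = 0xA2BAC
s_2 = InvRound(s_1, k_3) = 0xEBAFD
s_3 = InvRound(s_2, k_2) = 0xFF1C2
s_4 = InvRound(s_3, k_1) = 0x74723
s_5 = InvRound(s_4, k_0) = 0x25FBE

0x25FBE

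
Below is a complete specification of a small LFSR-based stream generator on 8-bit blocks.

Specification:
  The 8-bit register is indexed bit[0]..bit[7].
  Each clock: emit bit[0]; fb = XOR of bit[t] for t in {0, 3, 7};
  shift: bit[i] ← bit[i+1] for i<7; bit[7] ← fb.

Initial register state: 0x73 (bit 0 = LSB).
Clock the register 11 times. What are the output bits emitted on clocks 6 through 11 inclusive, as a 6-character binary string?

reg_0 = 0x73
clock 1: out=1, reg = 0xB9
clock 2: out=1, reg = 0xDC
clock 3: out=0, reg = 0x6E
clock 4: out=0, reg = 0xB7
clock 5: out=1, reg = 0x5B
clock 6: out=1, reg = 0x2D
clock 7: out=1, reg = 0x16
clock 8: out=0, reg = 0x0B
clock 9: out=1, reg = 0x05
clock 10: out=1, reg = 0x82
clock 11: out=0, reg = 0xC1

110110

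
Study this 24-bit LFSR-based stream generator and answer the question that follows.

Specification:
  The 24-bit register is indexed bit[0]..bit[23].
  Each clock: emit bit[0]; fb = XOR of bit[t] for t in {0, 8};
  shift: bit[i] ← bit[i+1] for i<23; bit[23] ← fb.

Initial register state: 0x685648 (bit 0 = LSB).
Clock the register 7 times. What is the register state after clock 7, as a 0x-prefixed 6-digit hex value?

reg_0 = 0x685648
clock 1: out=0, reg = 0x342B24
clock 2: out=0, reg = 0x9A1592
clock 3: out=0, reg = 0xCD0AC9
clock 4: out=1, reg = 0xE68564
clock 5: out=0, reg = 0xF342B2
clock 6: out=0, reg = 0x79A159
clock 7: out=1, reg = 0x3CD0AC

0x3CD0AC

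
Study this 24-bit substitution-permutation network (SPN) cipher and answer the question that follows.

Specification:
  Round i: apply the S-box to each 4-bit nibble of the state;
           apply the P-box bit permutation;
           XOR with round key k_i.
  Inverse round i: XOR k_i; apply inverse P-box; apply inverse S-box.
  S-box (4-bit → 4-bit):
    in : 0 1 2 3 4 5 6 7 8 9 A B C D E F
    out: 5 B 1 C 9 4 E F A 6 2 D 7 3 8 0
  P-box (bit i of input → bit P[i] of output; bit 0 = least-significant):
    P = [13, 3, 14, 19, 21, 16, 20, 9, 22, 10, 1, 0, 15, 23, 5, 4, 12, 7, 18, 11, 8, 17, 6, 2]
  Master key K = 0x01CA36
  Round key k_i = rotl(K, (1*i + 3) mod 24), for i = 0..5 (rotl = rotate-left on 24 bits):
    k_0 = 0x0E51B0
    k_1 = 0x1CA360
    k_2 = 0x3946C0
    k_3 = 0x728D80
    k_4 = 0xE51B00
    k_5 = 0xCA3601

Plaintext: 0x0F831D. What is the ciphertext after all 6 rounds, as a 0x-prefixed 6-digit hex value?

0x0DD996

s_0 = plaintext = 0x0F831D
s_1 = Round(s_0, k_0) = 0xAF72EB
s_2 = Round(s_1, k_1) = 0xD64150
s_3 = Round(s_2, k_2) = 0x6FAB51
s_4 = Round(s_3, k_3) = 0xA8ADCF
s_5 = Round(s_4, k_4) = 0x161780
s_6 = Round(s_5, k_5) = 0x0DD996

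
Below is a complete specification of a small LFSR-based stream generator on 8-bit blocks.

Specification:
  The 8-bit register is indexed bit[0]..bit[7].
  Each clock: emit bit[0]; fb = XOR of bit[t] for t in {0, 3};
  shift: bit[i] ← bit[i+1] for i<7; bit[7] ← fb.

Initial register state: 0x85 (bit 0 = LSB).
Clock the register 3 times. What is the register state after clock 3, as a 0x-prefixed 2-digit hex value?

reg_0 = 0x85
clock 1: out=1, reg = 0xC2
clock 2: out=0, reg = 0x61
clock 3: out=1, reg = 0xB0

0xB0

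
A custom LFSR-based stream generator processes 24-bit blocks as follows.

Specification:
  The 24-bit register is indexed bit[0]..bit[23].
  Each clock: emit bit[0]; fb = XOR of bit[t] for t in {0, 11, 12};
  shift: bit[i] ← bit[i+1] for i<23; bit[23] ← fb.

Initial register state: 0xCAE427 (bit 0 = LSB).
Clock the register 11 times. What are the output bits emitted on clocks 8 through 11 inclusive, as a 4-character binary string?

0001

reg_0 = 0xCAE427
clock 1: out=1, reg = 0xE57213
clock 2: out=1, reg = 0x72B909
clock 3: out=1, reg = 0xB95C84
clock 4: out=0, reg = 0x5CAE42
clock 5: out=0, reg = 0xAE5721
clock 6: out=1, reg = 0x572B90
clock 7: out=0, reg = 0xAB95C8
clock 8: out=0, reg = 0xD5CAE4
clock 9: out=0, reg = 0xEAE572
clock 10: out=0, reg = 0x7572B9
clock 11: out=1, reg = 0x3AB95C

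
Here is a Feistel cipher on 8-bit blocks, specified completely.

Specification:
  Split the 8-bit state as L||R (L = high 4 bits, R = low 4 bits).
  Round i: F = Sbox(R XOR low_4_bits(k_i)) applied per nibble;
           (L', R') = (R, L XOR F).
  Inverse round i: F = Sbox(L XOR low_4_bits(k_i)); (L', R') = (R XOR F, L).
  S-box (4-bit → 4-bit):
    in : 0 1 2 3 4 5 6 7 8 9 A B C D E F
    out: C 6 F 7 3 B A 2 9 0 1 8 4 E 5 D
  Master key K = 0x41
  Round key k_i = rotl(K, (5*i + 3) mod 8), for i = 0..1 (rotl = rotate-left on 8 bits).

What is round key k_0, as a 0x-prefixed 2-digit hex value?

K = 0x41
k_0 = rotl(K, (5*0+3) mod 8) = rotl(K, 3) = 0x0A

0x0A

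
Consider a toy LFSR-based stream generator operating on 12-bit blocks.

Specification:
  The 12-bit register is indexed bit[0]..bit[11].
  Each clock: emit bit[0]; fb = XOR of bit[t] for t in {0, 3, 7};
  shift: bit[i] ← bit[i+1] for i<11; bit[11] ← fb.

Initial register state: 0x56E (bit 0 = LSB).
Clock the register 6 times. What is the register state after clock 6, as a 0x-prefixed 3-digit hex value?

reg_0 = 0x56E
clock 1: out=0, reg = 0xAB7
clock 2: out=1, reg = 0x55B
clock 3: out=1, reg = 0x2AD
clock 4: out=1, reg = 0x956
clock 5: out=0, reg = 0x4AB
clock 6: out=1, reg = 0xA55

0xA55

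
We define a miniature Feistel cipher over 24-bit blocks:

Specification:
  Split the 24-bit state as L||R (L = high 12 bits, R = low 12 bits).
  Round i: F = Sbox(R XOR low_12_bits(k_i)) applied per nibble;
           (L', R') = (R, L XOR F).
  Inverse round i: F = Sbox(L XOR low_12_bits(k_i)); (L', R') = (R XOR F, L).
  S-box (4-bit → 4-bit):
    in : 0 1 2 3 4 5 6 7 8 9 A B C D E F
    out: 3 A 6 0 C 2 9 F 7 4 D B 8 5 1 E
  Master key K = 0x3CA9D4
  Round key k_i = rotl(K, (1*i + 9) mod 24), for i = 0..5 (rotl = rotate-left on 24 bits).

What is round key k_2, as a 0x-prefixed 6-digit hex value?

0x4EA1E5

K = 0x3CA9D4
k_0 = rotl(K, (1*0+9) mod 24) = rotl(K, 9) = 0x53A879
k_1 = rotl(K, (1*1+9) mod 24) = rotl(K, 10) = 0xA750F2
k_2 = rotl(K, (1*2+9) mod 24) = rotl(K, 11) = 0x4EA1E5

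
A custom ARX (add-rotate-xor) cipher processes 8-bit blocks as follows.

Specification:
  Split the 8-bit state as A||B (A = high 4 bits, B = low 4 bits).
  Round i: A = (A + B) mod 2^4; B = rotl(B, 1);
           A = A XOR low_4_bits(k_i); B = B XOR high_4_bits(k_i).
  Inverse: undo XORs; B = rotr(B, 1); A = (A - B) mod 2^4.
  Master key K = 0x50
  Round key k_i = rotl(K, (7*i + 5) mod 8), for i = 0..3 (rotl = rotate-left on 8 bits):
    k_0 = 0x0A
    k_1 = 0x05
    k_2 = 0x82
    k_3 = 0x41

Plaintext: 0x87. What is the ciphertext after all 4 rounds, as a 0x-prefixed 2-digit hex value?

s_0 = plaintext = 0x87
s_1 = Round(s_0, k_0) = 0x5E
s_2 = Round(s_1, k_1) = 0x6D
s_3 = Round(s_2, k_2) = 0x13
s_4 = Round(s_3, k_3) = 0x52

0x52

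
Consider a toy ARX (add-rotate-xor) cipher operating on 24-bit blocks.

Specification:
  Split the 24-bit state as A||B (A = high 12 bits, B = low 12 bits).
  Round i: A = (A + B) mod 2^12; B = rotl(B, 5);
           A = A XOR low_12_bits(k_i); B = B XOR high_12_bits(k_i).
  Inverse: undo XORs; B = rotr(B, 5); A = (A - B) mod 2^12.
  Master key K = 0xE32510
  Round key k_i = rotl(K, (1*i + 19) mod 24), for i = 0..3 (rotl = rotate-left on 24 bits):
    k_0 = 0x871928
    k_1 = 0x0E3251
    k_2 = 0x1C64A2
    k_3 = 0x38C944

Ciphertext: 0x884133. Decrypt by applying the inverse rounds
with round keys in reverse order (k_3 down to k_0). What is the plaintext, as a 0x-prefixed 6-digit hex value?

0x051C85

s_0 = ciphertext = 0x884133
s_1 = InvRound(s_0, k_3) = 0x22BF95
s_2 = InvRound(s_1, k_2) = 0xC979F2
s_3 = InvRound(s_2, k_1) = 0x5FE8C8
s_4 = InvRound(s_3, k_0) = 0x051C85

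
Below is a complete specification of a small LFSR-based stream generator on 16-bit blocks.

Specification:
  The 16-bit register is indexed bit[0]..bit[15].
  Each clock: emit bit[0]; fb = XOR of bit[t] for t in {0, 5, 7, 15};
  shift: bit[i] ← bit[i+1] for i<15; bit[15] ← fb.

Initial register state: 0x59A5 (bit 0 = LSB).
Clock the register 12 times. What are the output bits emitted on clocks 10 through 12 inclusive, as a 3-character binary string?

reg_0 = 0x59A5
clock 1: out=1, reg = 0xACD2
clock 2: out=0, reg = 0x5669
clock 3: out=1, reg = 0x2B34
clock 4: out=0, reg = 0x959A
clock 5: out=0, reg = 0x4ACD
clock 6: out=1, reg = 0x2566
clock 7: out=0, reg = 0x92B3
clock 8: out=1, reg = 0x4959
clock 9: out=1, reg = 0xA4AC
clock 10: out=0, reg = 0xD256
clock 11: out=0, reg = 0xE92B
clock 12: out=1, reg = 0xF495

001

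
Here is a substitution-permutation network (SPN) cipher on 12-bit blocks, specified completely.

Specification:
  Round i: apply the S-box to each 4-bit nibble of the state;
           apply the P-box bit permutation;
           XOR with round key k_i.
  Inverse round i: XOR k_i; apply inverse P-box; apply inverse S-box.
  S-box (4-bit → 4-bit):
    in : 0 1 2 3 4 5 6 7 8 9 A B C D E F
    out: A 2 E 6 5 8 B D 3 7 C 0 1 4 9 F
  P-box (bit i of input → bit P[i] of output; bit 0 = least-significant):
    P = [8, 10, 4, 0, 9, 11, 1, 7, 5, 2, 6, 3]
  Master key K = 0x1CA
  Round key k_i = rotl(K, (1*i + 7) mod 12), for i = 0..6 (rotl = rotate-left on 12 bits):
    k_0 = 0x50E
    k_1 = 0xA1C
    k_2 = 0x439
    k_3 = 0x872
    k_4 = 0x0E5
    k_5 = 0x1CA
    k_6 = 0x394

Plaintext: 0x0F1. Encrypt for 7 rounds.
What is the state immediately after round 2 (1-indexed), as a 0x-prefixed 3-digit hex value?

s_0 = plaintext = 0x0F1
s_1 = Round(s_0, k_0) = 0xB80
s_2 = Round(s_1, k_1) = 0x41D
s_3 = Round(s_2, k_2) = 0xC49
s_4 = Round(s_3, k_3) = 0xF40
s_5 = Round(s_4, k_4) = 0x68A
s_6 = Round(s_5, k_5) = 0xBF7
s_7 = Round(s_6, k_6) = 0x807

0x41D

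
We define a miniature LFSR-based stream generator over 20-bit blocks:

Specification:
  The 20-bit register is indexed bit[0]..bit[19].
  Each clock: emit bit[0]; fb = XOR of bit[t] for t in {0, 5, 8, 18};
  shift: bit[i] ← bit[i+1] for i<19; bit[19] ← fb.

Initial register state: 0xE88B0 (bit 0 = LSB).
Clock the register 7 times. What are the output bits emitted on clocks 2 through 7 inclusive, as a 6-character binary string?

000110

reg_0 = 0xE88B0
clock 1: out=0, reg = 0x74458
clock 2: out=0, reg = 0xBA22C
clock 3: out=0, reg = 0xDD116
clock 4: out=0, reg = 0x6E88B
clock 5: out=1, reg = 0x37445
clock 6: out=1, reg = 0x9BA22
clock 7: out=0, reg = 0xCDD11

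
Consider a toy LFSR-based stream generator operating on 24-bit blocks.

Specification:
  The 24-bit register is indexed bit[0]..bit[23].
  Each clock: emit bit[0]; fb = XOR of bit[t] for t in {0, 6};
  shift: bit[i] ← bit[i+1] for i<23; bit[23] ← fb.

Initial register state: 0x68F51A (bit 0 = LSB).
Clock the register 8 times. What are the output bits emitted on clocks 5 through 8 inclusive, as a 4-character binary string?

1000

reg_0 = 0x68F51A
clock 1: out=0, reg = 0x347A8D
clock 2: out=1, reg = 0x9A3D46
clock 3: out=0, reg = 0xCD1EA3
clock 4: out=1, reg = 0xE68F51
clock 5: out=1, reg = 0x7347A8
clock 6: out=0, reg = 0x39A3D4
clock 7: out=0, reg = 0x9CD1EA
clock 8: out=0, reg = 0xCE68F5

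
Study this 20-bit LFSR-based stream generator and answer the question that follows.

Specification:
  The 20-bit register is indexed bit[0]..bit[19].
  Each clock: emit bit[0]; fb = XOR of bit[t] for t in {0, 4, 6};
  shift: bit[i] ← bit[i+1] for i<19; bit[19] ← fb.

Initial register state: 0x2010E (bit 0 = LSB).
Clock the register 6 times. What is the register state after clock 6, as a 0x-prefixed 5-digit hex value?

reg_0 = 0x2010E
clock 1: out=0, reg = 0x10087
clock 2: out=1, reg = 0x88043
clock 3: out=1, reg = 0x44021
clock 4: out=1, reg = 0xA2010
clock 5: out=0, reg = 0xD1008
clock 6: out=0, reg = 0x68804

0x68804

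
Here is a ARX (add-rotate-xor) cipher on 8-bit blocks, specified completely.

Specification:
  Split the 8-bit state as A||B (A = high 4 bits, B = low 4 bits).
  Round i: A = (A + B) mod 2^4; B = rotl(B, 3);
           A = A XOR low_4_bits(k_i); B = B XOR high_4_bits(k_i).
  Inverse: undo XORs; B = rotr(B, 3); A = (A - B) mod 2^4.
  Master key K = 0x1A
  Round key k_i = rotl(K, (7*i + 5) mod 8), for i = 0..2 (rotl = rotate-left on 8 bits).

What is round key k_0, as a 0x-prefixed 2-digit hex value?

0x43

K = 0x1A
k_0 = rotl(K, (7*0+5) mod 8) = rotl(K, 5) = 0x43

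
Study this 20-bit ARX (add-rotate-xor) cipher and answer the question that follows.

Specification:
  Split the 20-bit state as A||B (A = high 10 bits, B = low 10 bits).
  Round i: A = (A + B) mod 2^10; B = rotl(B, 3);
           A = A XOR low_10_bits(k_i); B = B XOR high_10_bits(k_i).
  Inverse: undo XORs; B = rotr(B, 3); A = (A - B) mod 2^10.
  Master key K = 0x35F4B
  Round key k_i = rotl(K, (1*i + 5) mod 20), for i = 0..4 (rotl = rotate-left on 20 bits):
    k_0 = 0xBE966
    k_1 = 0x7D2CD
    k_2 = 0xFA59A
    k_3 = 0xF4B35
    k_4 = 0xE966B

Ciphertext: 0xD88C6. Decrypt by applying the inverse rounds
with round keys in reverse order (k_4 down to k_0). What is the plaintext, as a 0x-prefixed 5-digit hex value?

0xD9744

s_0 = ciphertext = 0xD88C6
s_1 = InvRound(s_0, k_4) = 0xC75EC
s_2 = InvRound(s_1, k_3) = 0x38747
s_3 = InvRound(s_2, k_2) = 0x99B15
s_4 = InvRound(s_3, k_1) = 0xF3CDC
s_5 = InvRound(s_4, k_0) = 0xD9744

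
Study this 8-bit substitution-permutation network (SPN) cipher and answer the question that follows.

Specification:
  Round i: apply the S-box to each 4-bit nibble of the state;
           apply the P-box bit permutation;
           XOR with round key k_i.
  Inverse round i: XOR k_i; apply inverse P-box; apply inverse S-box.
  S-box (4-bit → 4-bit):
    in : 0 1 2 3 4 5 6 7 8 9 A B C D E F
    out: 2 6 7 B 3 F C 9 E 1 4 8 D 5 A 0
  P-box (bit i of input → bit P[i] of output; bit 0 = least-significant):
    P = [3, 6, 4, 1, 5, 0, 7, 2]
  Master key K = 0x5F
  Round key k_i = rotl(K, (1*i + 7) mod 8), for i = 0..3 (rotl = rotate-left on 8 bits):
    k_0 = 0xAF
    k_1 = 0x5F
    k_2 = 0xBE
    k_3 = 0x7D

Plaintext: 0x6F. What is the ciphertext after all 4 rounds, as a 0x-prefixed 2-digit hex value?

s_0 = plaintext = 0x6F
s_1 = Round(s_0, k_0) = 0x2B
s_2 = Round(s_1, k_1) = 0xFC
s_3 = Round(s_2, k_2) = 0xA4
s_4 = Round(s_3, k_3) = 0xB5

0xB5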